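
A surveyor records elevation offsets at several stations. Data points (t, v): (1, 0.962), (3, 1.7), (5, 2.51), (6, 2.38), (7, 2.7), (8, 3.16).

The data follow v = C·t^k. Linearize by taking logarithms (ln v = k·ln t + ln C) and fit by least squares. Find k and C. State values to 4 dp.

k = 0.5519, C = 0.9542

Taking logs, ln v = k·ln t + ln C, so regress ln v on ln t.
Σln t = 8.5252, Σ(ln t)² = 15.1183, Σln v = 4.4231, Σln t·ln v = 7.9431.
Equations: 15.1183·k + 8.5252·ln C = 7.9431;  8.5252·k + 6·ln C = 4.4231.
Δ = 15.1183·6 − (8.5252)² = 18.0313; k = (7.9431·6 − 8.5252·4.4231)/18.0313 = 0.55186, ln C = (15.1183·4.4231 − 8.5252·7.9431)/18.0313 = -0.04693, so C = exp(-0.04693) = 0.95415.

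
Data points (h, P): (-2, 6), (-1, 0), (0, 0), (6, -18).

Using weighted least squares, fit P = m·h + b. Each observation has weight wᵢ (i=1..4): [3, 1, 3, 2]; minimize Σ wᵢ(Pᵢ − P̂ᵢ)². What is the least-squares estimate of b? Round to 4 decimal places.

From the data, Σwᵢ·h·h = 85, Σwᵢ·h = 5, Σwᵢ·1 = 9.
For AᵀWP: Σwᵢ·h·P = -252, Σwᵢ·P = -18.
AᵀWA·[m, b]ᵀ = AᵀWP becomes [[85, 5]; [5, 9]]·[m, b]ᵀ = [-252, -18]ᵀ.
det = 85·9 − 5² = 740.
m = ((-252)·9 − 5·(-18))/740 = -1089/370; b = (85·(-18) − 5·(-252))/740 = -27/74.

b = -0.3649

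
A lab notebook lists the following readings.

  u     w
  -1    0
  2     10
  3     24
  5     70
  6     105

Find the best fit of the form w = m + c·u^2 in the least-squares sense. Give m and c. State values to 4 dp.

m = -2.6799, c = 2.9653

Entries of XᵀX: Σ1 = 5, Σu^2 = 75, Σu^2·u^2 = 2019.
For Xᵀw: Σw = 209, Σu^2·w = 5786.
So XᵀX·[m, c]ᵀ = Xᵀw: [[5, 75]; [75, 2019]]·[m, c]ᵀ = [209, 5786]ᵀ.
Eliminating c: 2019·(row 1) − 75·(row 2) gives 4470·m = 2019·209 − 75·5786 = -11979, so m = -3993/1490.
Then c = (5786 − 75·(-3993/1490))/2019 = 2651/894.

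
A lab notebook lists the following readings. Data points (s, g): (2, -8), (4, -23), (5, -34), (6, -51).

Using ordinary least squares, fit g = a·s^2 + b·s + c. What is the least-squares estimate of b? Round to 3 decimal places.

b = 3.350

Compute the Gram sums: Σs^2·s^2 = 2193, Σs^2·s = 413, Σs^2 = 81, Σs·s = 81, Σs = 17, Σ1 = 4.
Moment sums: Σs^2·g = -3086, Σs·g = -584, Σg = -116.
MᵀM·[a, b, c]ᵀ = Mᵀg becomes [[2193, 413, 81]; [413, 81, 17]; [81, 17, 4]]·[a, b, c]ᵀ = [-3086, -584, -116]ᵀ.
Solving the 3×3 system (Gaussian elimination) gives a = -7/4, b = 67/20, c = -39/5.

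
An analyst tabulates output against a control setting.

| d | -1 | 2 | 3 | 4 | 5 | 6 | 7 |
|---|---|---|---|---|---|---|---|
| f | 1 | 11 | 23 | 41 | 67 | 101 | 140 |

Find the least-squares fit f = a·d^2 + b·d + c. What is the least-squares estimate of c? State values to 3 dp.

From the data, Σd^2·d^2 = 4676, Σd^2·d = 782, Σd^2 = 140, Σd·d = 140, Σd = 26, Σ1 = 7.
For Mᵀf: Σd^2·f = 13079, Σd·f = 2175, Σf = 384.
Normal equations: [[4676, 782, 140]; [782, 140, 26]; [140, 26, 7]]·[a, b, c]ᵀ = [13079, 2175, 384]ᵀ.
Inverting the 3×3 Gram matrix, [a, b, c]ᵀ = [134077/44898, -4975/6414, -14869/7483]ᵀ.

c = -1.987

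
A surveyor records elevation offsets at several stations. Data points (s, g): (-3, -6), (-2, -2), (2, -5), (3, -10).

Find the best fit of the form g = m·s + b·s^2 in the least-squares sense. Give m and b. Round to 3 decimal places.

m = -0.692, b = -0.887

With design matrix A, AᵀA = [[26, 0]; [0, 194]] and Aᵀg = [-18, -172]ᵀ.
Determinant 26·194 − 0² = 5044.
m = ((-18)·194 − 0·(-172))/5044 = -9/13; b = (26·(-172) − 0·(-18))/5044 = -86/97.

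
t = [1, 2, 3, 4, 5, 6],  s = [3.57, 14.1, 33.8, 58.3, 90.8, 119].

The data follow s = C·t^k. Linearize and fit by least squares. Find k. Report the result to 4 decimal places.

k = 1.9847

With ln sᵢ as the transformed response and ln tᵢ as the regressor:
Sums: Σln t = 6.5793, Σ(ln t)² = 9.4099, Σln s = 20.7926, Σln t·ln s = 27.1574.
Normal system: [[9.4099, 6.5793]; [6.5793, 6]]·[k, ln C]ᵀ = [27.1574, 20.7926]ᵀ.
Slope k = (n·Σln t·ln s − Σln t·Σln s)/(n·Σ(ln t)² − (Σln t)²) = (6·27.1574 − 6.5793·20.7926)/13.1729 = 1.98473; ln C = (Σln s − k·Σln t)/n = 1.28909.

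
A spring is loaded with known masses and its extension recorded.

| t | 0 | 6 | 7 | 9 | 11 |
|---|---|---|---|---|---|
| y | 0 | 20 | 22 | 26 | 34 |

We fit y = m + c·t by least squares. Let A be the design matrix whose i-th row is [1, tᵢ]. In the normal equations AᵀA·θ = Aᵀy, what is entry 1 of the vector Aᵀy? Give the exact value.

102

Entry 1 ↔ basis 1, so (Aᵀy)_{1} = Σᵢ yᵢ = (1)·(0) + (1)·(20) + (1)·(22) + (1)·(26) + (1)·(34) = 102.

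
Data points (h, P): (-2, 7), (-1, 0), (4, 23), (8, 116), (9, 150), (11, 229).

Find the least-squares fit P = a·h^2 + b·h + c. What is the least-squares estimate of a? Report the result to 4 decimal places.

a = 2.0591

The normal system AᵀA·[a, b, c]ᵀ = AᵀP is [[25571, 2627, 287]; [2627, 287, 29]; [287, 29, 6]]·[a, b, c]ᵀ = [47679, 4875, 525]ᵀ.
Solving the 3×3 system (Gaussian elimination) gives a = 103851/50434, b = -74019/50434, c = -98403/25217.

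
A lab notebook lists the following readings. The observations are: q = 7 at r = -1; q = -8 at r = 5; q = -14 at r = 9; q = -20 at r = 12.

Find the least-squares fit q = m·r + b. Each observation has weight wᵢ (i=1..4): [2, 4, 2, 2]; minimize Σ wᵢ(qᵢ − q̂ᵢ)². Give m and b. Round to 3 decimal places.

m = -2.031, b = 3.588

Forming AᵀWA = [[552, 60]; [60, 10]] and AᵀWq = [-906, -86]ᵀ gives AᵀWA·[m, b]ᵀ = AᵀWq.
Eliminating b: 10·(row 1) − 60·(row 2) gives 1920·m = 10·(-906) − 60·(-86) = -3900, so m = -65/32.
Then b = ((-86) − 60·(-65/32))/10 = 287/80.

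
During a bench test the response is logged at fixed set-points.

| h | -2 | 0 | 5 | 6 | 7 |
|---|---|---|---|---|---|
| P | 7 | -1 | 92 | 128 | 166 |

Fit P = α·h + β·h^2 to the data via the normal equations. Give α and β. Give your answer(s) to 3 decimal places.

The normal system AᵀA·[α, β]ᵀ = AᵀP is [[114, 676]; [676, 4338]]·[α, β]ᵀ = [2376, 15070]ᵀ.
Δ = 114·4338 − 676² = 37556.
α = (2376·4338 − 676·15070)/37556 = 29942/9389; β = (114·15070 − 676·2376)/37556 = 27951/9389.

α = 3.189, β = 2.977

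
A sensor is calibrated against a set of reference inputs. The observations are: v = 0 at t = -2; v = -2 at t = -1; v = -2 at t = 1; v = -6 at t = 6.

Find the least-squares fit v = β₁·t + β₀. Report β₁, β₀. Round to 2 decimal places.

From the data, Σt·t = 42, Σt = 4, Σ1 = 4.
Right-hand side: Σt·v = -36, Σv = -10.
MᵀM·[β₁, β₀]ᵀ = Mᵀv becomes [[42, 4]; [4, 4]]·[β₁, β₀]ᵀ = [-36, -10]ᵀ.
Eliminating β₀: 4·(row 1) − 4·(row 2) gives 152·β₁ = 4·(-36) − 4·(-10) = -104, so β₁ = -13/19.
Then β₀ = ((-10) − 4·(-13/19))/4 = -69/38.

β₁ = -0.68, β₀ = -1.82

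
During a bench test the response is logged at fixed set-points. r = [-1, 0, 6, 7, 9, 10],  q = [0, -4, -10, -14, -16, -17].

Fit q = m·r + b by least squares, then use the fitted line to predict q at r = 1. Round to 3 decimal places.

XᵀX·[m, b]ᵀ = Xᵀq reads: 267·m + 31·b = -472;  31·m + 6·b = -61.
Determinant 267·6 − 31² = 641.
m = ((-472)·6 − 31·(-61))/641 = -941/641; b = (267·(-61) − 31·(-472))/641 = -1655/641.
At r = 1: q̂ = (-941/641)·(1) + (-1655/641)·(1) = -2596/641.

q̂ = -4.050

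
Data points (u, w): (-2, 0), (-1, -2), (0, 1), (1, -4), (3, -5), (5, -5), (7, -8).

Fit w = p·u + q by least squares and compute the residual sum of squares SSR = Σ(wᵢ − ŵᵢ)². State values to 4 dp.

SSR = 12.3018

Setting ∂/∂p … = 0 gives: 89·p + 13·q = -98;  13·p + 7·q = -23.
(Σu·u = 89, Σu = 13, Σ1 = 7, Σu·w = -98, Σw = -23.)
Eliminating q: 7·(row 1) − 13·(row 2) gives 454·p = 7·(-98) − 13·(-23) = -387, so p = -387/454.
Then q = ((-23) − 13·(-387/454))/7 = -773/454.
Residuals: -1/454, -261/227, 1227/454, -328/227, -168/227, 219/227, -75/227; SSR = 5585/454.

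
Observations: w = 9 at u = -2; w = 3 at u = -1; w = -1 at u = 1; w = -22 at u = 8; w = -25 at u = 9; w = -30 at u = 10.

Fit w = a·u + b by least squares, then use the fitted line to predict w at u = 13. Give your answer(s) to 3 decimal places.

Compute the Gram sums: Σu·u = 251, Σu = 25, Σ1 = 6.
And Σu·w = -723, Σw = -66.
Normal equations: [[251, 25]; [25, 6]]·[a, b]ᵀ = [-723, -66]ᵀ.
Eliminating b: 6·(row 1) − 25·(row 2) gives 881·a = 6·(-723) − 25·(-66) = -2688, so a = -2688/881.
Then b = ((-66) − 25·(-2688/881))/6 = 1509/881.
At u = 13: ŵ = (-2688/881)·(13) + (1509/881)·(1) = -33435/881.

ŵ = -37.951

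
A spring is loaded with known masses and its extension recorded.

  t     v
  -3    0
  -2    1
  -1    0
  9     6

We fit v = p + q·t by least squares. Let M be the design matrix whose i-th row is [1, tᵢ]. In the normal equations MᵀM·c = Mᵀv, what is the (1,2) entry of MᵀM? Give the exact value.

3

Row 1 ↔ basis 1, column 2 ↔ basis t, so (MᵀM)_{1,2} = Σᵢ t = (1)·(-3) + (1)·(-2) + (1)·(-1) + (1)·(9) = 3.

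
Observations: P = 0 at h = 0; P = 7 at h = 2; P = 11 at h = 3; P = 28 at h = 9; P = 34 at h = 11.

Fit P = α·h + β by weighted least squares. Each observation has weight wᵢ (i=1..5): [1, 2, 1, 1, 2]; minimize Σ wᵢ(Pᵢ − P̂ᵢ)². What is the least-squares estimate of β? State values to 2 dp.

β = 0.88

Entries of MᵀWM: Σwᵢ·h·h = 340, Σwᵢ·h = 38, Σwᵢ·1 = 7.
Moment sums: Σwᵢ·h·P = 1061, Σwᵢ·P = 121.
det = 340·7 − 38² = 936.
α = (1061·7 − 38·121)/936 = 943/312; β = (340·121 − 38·1061)/936 = 137/156.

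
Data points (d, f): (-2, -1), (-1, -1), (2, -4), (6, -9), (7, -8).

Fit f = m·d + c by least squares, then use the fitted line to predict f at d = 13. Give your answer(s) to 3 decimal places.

f̂ = -14.322

With design matrix A, AᵀA = [[94, 12]; [12, 5]] and Aᵀf = [-115, -23]ᵀ.
Eliminating c: 5·(row 1) − 12·(row 2) gives 326·m = 5·(-115) − 12·(-23) = -299, so m = -299/326.
Then c = ((-23) − 12·(-299/326))/5 = -391/163.
At d = 13: f̂ = (-299/326)·(13) + (-391/163)·(1) = -4669/326.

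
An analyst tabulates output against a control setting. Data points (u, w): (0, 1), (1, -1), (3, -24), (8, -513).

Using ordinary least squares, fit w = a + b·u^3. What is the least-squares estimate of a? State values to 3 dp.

a = 1.344

The normal equations are: 4·a + 540·b = -537;  540·a + 262874·b = -263305.
Δ = 4·262874 − 540² = 759896.
a = ((-537)·262874 − 540·(-263305))/759896 = 510681/379948; b = (4·(-263305) − 540·(-537))/759896 = -95405/94987.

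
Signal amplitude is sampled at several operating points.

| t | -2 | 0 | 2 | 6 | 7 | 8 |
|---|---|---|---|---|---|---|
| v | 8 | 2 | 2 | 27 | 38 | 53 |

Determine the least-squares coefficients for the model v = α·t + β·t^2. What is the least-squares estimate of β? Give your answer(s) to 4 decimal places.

β = 1.0324

Sums needed: Σt·t = 157, Σt·t^2 = 1071, Σt^2·t^2 = 7825.
Right-hand side: Σt·v = 840, Σt^2·v = 6266.
So XᵀX·[α, β]ᵀ = Xᵀv: [[157, 1071]; [1071, 7825]]·[α, β]ᵀ = [840, 6266]ᵀ.
det = 157·7825 − 1071² = 81484.
α = (840·7825 − 1071·6266)/81484 = -68943/40742; β = (157·6266 − 1071·840)/81484 = 42061/40742.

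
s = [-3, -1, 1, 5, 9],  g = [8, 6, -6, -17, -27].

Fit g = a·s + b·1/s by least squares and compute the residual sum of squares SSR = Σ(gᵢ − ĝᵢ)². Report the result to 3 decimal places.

SSR = 5.978

From the data, Σs·s = 117, Σs·1/s = 5, Σ1/s·1/s = 4381/2025.
Right-hand side: Σs·g = -364, Σ1/s·g = -316/15.
Eliminating b: (4381/2025)·(row 1) − 5·(row 2) gives (51328/225)·a = (4381/2025)·(-364) − 5·(-316/15) = -1381384/2025, so a = -172673/57744.
Then b = ((-316/15) − 5·(-172673/57744))/(4381/2025) = -18135/6416.
Residuals: -4603/2406, 661/3609, -661/3609, -10705/7218, 91/401; SSR = 43151/7218.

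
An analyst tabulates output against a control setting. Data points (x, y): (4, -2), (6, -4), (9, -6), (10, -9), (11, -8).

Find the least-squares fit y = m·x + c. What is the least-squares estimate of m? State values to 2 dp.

m = -0.94

The normal system MᵀM·[m, c]ᵀ = Mᵀy is [[354, 40]; [40, 5]]·[m, c]ᵀ = [-264, -29]ᵀ.
Eliminating c: 5·(row 1) − 40·(row 2) gives 170·m = 5·(-264) − 40·(-29) = -160, so m = -16/17.
Then c = ((-29) − 40·(-16/17))/5 = 147/85.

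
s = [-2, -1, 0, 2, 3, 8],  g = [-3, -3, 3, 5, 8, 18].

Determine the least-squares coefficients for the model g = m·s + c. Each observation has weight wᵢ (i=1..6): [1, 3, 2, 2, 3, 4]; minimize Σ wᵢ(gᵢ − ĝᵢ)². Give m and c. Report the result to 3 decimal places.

Normal-equation sums: Σwᵢ·s·s = 298, Σwᵢ·s = 40, Σwᵢ·1 = 15.
And Σwᵢ·s·g = 683, Σwᵢ·g = 100.
AᵀWA·[m, c]ᵀ = AᵀWg becomes [[298, 40]; [40, 15]]·[m, c]ᵀ = [683, 100]ᵀ.
Eliminating c: 15·(row 1) − 40·(row 2) gives 2870·m = 15·683 − 40·100 = 6245, so m = 1249/574.
Then c = (100 − 40·(1249/574))/15 = 248/287.

m = 2.176, c = 0.864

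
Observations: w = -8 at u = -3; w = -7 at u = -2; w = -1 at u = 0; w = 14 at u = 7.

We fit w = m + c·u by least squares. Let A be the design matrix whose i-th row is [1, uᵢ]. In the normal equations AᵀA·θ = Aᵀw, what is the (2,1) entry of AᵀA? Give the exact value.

2

Row 2 ↔ basis u, column 1 ↔ basis 1, so (AᵀA)_{2,1} = Σᵢ u = (-3)·(1) + (-2)·(1) + (0)·(1) + (7)·(1) = 2.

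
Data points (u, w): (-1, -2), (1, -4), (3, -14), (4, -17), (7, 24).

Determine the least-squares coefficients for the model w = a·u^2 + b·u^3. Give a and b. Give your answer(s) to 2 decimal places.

a = -3.11, b = 0.51

Entries of MᵀM: Σu^2·u^2 = 2740, Σu^2·u^3 = 18074, Σu^3·u^3 = 122476.
Right-hand side: Σu^2·w = 772, Σu^3·w = 6764.
Eliminating b: 122476·(row 1) − 18074·(row 2) gives 8914764·a = 122476·772 − 18074·6764 = -27701064, so a = -2308422/742897.
Then b = (6764 − 18074·(-2308422/742897))/122476 = 381686/742897.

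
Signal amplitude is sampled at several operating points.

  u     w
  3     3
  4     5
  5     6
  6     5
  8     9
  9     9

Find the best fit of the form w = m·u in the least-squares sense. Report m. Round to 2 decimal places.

Compute the Gram sums: Σu·u = 231.
For Xᵀw: Σu·w = 242.
So XᵀX·[m]ᵀ = Xᵀw: [[231]]·[m]ᵀ = [242]ᵀ.
m = 242/231 = 1.04762.

m = 1.05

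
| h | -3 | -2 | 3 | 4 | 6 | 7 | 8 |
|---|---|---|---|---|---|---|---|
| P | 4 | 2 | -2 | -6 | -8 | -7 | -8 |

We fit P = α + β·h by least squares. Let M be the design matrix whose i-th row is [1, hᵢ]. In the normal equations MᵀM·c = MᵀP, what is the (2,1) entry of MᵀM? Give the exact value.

23

Row 2 ↔ basis h, column 1 ↔ basis 1, so (MᵀM)_{2,1} = Σᵢ h = (-3)·(1) + (-2)·(1) + (3)·(1) + (4)·(1) + (6)·(1) + (7)·(1) + (8)·(1) = 23.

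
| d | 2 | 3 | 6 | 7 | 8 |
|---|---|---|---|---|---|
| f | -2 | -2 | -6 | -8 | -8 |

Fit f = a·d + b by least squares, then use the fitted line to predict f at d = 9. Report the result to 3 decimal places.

From the data, Σd·d = 162, Σd = 26, Σ1 = 5.
And Σd·f = -166, Σf = -26.
So AᵀA·[a, b]ᵀ = Aᵀf: [[162, 26]; [26, 5]]·[a, b]ᵀ = [-166, -26]ᵀ.
Δ = 162·5 − 26² = 134.
a = ((-166)·5 − 26·(-26))/134 = -77/67; b = (162·(-26) − 26·(-166))/134 = 52/67.
At d = 9: f̂ = (-77/67)·(9) + (52/67)·(1) = -641/67.

f̂ = -9.567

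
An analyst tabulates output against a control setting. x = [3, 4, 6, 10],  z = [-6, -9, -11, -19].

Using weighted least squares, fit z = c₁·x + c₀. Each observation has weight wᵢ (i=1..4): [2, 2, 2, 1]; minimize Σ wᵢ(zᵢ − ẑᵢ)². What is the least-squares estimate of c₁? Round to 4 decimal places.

Sums needed: Σwᵢ·x·x = 222, Σwᵢ·x = 36, Σwᵢ·1 = 7.
Right-hand side: Σwᵢ·x·z = -430, Σwᵢ·z = -71.
So AᵀWA·[c₁, c₀]ᵀ = AᵀWz: [[222, 36]; [36, 7]]·[c₁, c₀]ᵀ = [-430, -71]ᵀ.
Determinant 222·7 − 36² = 258.
c₁ = ((-430)·7 − 36·(-71))/258 = -227/129; c₀ = (222·(-71) − 36·(-430))/258 = -47/43.

c₁ = -1.7597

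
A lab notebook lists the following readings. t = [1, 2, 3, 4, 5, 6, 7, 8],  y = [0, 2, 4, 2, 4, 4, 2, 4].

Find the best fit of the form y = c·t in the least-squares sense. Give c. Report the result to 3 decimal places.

c = 0.559

Compute the Gram sums: Σt·t = 204.
For Mᵀy: Σt·y = 114.
Hence c = 114 / 204 ≈ 0.558824.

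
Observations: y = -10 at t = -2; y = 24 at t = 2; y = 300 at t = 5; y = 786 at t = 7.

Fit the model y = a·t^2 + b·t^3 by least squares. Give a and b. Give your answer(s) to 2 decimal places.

The normal system AᵀA·[a, b]ᵀ = Aᵀy is [[3058, 19932]; [19932, 133402]]·[a, b]ᵀ = [46070, 307370]ᵀ.
Determinant 3058·133402 − 19932² = 10658692.
a = (46070·133402 − 19932·307370)/10658692 = 4832825/2664673; b = (3058·307370 − 19932·46070)/10658692 = 492505/242243.

a = 1.81, b = 2.03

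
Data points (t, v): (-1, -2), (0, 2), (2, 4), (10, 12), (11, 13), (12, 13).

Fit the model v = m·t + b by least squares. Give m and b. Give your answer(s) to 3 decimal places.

m = 1.077, b = 0.897

Setting ∂/∂m … = 0 gives: 370·m + 34·b = 429;  34·m + 6·b = 42.
det = 370·6 − 34² = 1064.
m = (429·6 − 34·42)/1064 = 573/532; b = (370·42 − 34·429)/1064 = 477/532.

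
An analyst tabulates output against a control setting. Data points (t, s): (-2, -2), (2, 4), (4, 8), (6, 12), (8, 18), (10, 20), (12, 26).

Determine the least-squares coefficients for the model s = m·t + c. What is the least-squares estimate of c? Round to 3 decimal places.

The normal system MᵀM·[m, c]ᵀ = Mᵀs is [[368, 40]; [40, 7]]·[m, c]ᵀ = [772, 86]ᵀ.
Δ = 368·7 − 40² = 976.
m = (772·7 − 40·86)/976 = 491/244; c = (368·86 − 40·772)/976 = 48/61.

c = 0.787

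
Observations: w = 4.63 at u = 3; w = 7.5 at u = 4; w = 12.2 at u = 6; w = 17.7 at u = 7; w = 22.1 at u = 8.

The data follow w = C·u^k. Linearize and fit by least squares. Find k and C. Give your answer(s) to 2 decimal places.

k = 1.55, C = 0.84

Taking logs, ln w = k·ln u + ln C, so regress ln w on ln u.
Σln u = 8.3020, Σ(ln u)² = 14.4498, Σln w = 12.0180, Σln u·ln w = 20.9877.
Equations: 14.4498·k + 8.3020·ln C = 20.9877;  8.3020·k + 5·ln C = 12.0180.
Slope k = (n·Σln u·ln w − Σln u·Σln w)/(n·Σ(ln u)² − (Σln u)²) = (5·20.9877 − 8.3020·12.0180)/3.3255 = 1.55296; ln C = (Σln w − k·Σln u)/n = -0.17493, so C = exp(-0.17493) = 0.83951.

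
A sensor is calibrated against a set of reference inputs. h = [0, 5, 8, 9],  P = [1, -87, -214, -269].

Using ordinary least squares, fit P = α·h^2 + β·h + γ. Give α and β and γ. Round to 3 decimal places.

α = -3.100, β = -2.087, γ = 0.992

Normal-equation sums: Σh^2·h^2 = 11282, Σh^2·h = 1366, Σh^2 = 170, Σh·h = 170, Σh = 22, Σ1 = 4.
Right-hand side: Σh^2·P = -37660, Σh·P = -4568, ΣP = -569.
Inverting the 3×3 Gram matrix, [α, β, γ]ᵀ = [-3367/1086, -1133/543, 359/362]ᵀ.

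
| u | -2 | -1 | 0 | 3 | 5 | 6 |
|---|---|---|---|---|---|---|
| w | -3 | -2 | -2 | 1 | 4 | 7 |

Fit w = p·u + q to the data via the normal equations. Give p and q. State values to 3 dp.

p = 1.164, q = -1.301

The normal equations are: 75·p + 11·q = 73;  11·p + 6·q = 5.
(Σu·u = 75, Σu = 11, Σ1 = 6, Σu·w = 73, Σw = 5.)
Determinant 75·6 − 11² = 329.
p = (73·6 − 11·5)/329 = 383/329; q = (75·5 − 11·73)/329 = -428/329.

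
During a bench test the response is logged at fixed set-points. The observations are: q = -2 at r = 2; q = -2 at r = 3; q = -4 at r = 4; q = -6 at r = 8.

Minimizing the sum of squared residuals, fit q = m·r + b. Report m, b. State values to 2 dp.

m = -0.70, b = -0.53

With design matrix X, XᵀX = [[93, 17]; [17, 4]] and Xᵀq = [-74, -14]ᵀ.
Δ = 93·4 − 17² = 83.
m = ((-74)·4 − 17·(-14))/83 = -58/83; b = (93·(-14) − 17·(-74))/83 = -44/83.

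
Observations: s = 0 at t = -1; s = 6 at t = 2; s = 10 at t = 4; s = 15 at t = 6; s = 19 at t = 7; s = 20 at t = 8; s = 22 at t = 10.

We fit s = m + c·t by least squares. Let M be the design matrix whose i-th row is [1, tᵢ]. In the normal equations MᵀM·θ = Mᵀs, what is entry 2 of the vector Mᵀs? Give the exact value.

655

Entry 2 ↔ basis t, so (Mᵀs)_{2} = Σᵢ (t)·sᵢ = (-1)·(0) + (2)·(6) + (4)·(10) + (6)·(15) + (7)·(19) + (8)·(20) + (10)·(22) = 655.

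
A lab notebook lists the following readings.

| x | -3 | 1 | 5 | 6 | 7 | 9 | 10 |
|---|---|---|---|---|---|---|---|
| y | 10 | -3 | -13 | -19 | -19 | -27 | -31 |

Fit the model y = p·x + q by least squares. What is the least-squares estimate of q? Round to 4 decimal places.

From the data, Σx·x = 301, Σx = 35, Σ1 = 7.
For Mᵀy: Σx·y = -898, Σy = -102.
Eliminating q: 7·(row 1) − 35·(row 2) gives 882·p = 7·(-898) − 35·(-102) = -2716, so p = -194/63.
Then q = ((-102) − 35·(-194/63))/7 = 52/63.

q = 0.8254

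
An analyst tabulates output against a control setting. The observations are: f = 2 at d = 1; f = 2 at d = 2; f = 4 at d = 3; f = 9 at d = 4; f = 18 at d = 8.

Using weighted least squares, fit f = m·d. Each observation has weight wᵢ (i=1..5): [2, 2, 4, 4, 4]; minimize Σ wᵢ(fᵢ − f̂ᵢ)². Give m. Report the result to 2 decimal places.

m = 2.13

From the data, Σwᵢ·d·d = 366.
Right-hand side: Σwᵢ·d·f = 780.
Normal equations: [[366]]·[m]ᵀ = [780]ᵀ.
Hence m = 780 / 366 ≈ 2.13115.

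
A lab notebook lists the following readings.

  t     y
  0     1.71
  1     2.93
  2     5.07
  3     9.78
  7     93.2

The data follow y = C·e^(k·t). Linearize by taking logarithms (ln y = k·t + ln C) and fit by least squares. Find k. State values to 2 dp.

k = 0.57

Let Y = ln y. Fitting Y = k·t + ln C by least squares:
AᵀA = [[63.0000, 13.0000]; [13.0000, 5]], rhs = [42.9059, 10.0499]ᵀ  (here Σt = 13.0000, Σ(t)² = 63.0000, Σln y = 10.0499, Σt·ln y = 42.9059).
Solving (det = 146.0000): k = 0.57453, ln C = 0.51622.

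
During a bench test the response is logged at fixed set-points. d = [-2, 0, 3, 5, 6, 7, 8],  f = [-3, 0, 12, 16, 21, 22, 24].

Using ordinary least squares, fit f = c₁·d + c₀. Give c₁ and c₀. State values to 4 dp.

Entries of AᵀA: Σd·d = 187, Σd = 27, Σ1 = 7.
Moment sums: Σd·f = 594, Σf = 92.
Eliminating c₀: 7·(row 1) − 27·(row 2) gives 580·c₁ = 7·594 − 27·92 = 1674, so c₁ = 837/290.
Then c₀ = (92 − 27·(837/290))/7 = 583/290.

c₁ = 2.8862, c₀ = 2.0103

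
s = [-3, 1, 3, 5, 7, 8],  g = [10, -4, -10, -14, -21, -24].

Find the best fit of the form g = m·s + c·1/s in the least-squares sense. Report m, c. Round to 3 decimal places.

m = -2.963, c = -1.301

MᵀM·[m, c]ᵀ = Mᵀg reads: 157·m + 6·c = -473;  6·m + (916049/705600)·c = -292/15.
(Σs·s = 157, Σs·1/s = 6, Σ1/s·1/s = 916049/705600, Σs·g = -473, Σ1/s·g = -292/15.)
Δ = 157·(916049/705600) − 6² = 118418093/705600.
m = ((-473)·(916049/705600) − 6·(-292/15))/(118418093/705600) = -350877097/118418093; c = (157·(-292/15) − 6·(-473))/(118418093/705600) = -154008960/118418093.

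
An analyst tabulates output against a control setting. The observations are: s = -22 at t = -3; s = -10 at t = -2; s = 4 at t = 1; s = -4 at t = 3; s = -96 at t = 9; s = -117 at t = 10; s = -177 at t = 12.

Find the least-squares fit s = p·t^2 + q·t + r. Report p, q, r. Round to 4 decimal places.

The normal system AᵀA·[p, q, r]ᵀ = Aᵀs is [[37476, 3450, 348]; [3450, 348, 30]; [348, 30, 7]]·[p, q, r]ᵀ = [-45234, -4080, -422]ᵀ.
Solving the 3×3 system (Gaussian elimination) gives p = -169826/114929, q = 326135/114929, r = 116480/114929.

p = -1.4777, q = 2.8377, r = 1.0135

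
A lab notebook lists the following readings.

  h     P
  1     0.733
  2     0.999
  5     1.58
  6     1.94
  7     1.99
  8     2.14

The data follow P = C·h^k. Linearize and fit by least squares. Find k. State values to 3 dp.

k = 0.526

Let Y = ln P. Fitting Y = k·ln h + ln C by least squares:
AᵀA = [[14.3918, 8.1197]; [8.1197, 6]], rhs = [4.8440, 2.2574]ᵀ  (here Σln h = 8.1197, Σ(ln h)² = 14.3918, Σln P = 2.2574, Σln h·ln P = 4.8440).
Slope k = (n·Σln h·ln P − Σln h·Σln P)/(n·Σ(ln h)² − (Σln h)²) = (6·4.8440 − 8.1197·2.2574)/20.4213 = 0.52563; ln C = (Σln P − k·Σln h)/n = -0.33509.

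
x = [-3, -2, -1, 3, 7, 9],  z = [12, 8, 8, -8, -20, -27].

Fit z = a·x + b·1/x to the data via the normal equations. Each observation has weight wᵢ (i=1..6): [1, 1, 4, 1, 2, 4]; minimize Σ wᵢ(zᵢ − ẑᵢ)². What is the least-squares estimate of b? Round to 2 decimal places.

The normal system AᵀWA·[a, b]ᵀ = AᵀWz is [[448, 13]; [13, 72433/15876]]·[a, b]ᵀ = [-1360, -1268/21]ᵀ.
det = 448·(72433/15876) − 13² = 1063105/567.
a = ((-1360)·(72433/15876) − 13·(-1268/21))/(1063105/567) = -21511744/7441735; b = (448·(-1268/21) − 13·(-1360))/(1063105/567) = -5313168/1063105.

b = -5.00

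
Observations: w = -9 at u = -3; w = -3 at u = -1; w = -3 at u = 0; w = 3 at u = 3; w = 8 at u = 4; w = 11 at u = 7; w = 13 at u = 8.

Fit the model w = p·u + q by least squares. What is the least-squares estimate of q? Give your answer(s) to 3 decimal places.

From the data, Σu·u = 148, Σu = 18, Σ1 = 7.
Right-hand side: Σu·w = 252, Σw = 20.
So MᵀM·[p, q]ᵀ = Mᵀw: [[148, 18]; [18, 7]]·[p, q]ᵀ = [252, 20]ᵀ.
Δ = 148·7 − 18² = 712.
p = (252·7 − 18·20)/712 = 351/178; q = (148·20 − 18·252)/712 = -197/89.

q = -2.213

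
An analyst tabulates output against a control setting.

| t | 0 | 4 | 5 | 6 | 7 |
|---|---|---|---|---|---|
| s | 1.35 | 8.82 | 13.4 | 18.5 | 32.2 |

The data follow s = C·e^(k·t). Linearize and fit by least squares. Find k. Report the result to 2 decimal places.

With ln sᵢ as the transformed response and tᵢ as the regressor:
Σt = 22.0000, Σ(t)² = 126.0000, Σln s = 11.4621, Σt·ln s = 63.4948.
Equations: 126.0000·k + 22.0000·ln C = 63.4948;  22.0000·k + 5·ln C = 11.4621.
Slope k = (n·Σt·ln s − Σt·Σln s)/(n·Σ(t)² − (Σt)²) = (5·63.4948 − 22.0000·11.4621)/146.0000 = 0.44731; ln C = (Σln s − k·Σt)/n = 0.32426.

k = 0.45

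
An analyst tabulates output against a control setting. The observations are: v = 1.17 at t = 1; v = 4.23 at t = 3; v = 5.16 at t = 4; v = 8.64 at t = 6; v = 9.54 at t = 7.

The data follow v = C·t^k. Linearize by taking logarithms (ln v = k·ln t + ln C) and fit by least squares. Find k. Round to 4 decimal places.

k = 1.0870

With ln vᵢ as the transformed response and ln tᵢ as the regressor:
Σln t = 6.2226, Σ(ln t)² = 10.1257, Σln v = 7.6520, Σln t·ln v = 12.1120.
Equations: 10.1257·k + 6.2226·ln C = 12.1120;  6.2226·k + 5·ln C = 7.6520.
Solving (det = 11.9082): k = 1.08703, ln C = 0.17759.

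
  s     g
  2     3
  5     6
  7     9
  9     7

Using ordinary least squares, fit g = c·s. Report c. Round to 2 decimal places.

Compute the Gram sums: Σs·s = 159.
Moment sums: Σs·g = 162.
So AᵀA·[c]ᵀ = Aᵀg: [[159]]·[c]ᵀ = [162]ᵀ.
Hence c = 162 / 159 ≈ 1.01887.

c = 1.02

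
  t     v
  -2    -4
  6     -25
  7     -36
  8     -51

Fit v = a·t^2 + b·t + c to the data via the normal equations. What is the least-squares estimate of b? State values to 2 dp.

b = 1.60

Sums needed: Σt^2·t^2 = 7809, Σt^2·t = 1063, Σt^2 = 153, Σt·t = 153, Σt = 19, Σ1 = 4.
Moment sums: Σt^2·v = -5944, Σt·v = -802, Σv = -116.
Solving the 3×3 system (Gaussian elimination) gives a = -20331/19444, b = 31169/19444, c = 16433/4861.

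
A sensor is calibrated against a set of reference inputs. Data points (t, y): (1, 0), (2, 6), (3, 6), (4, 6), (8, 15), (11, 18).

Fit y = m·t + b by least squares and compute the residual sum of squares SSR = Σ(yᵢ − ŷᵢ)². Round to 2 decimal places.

Compute the Gram sums: Σt·t = 215, Σt = 29, Σ1 = 6.
And Σt·y = 372, Σy = 51.
Normal equations: [[215, 29]; [29, 6]]·[m, b]ᵀ = [372, 51]ᵀ.
Δ = 215·6 − 29² = 449.
m = (372·6 − 29·51)/449 = 753/449; b = (215·51 − 29·372)/449 = 177/449.
Residuals: -930/449, 1011/449, 258/449, -495/449, 534/449, -378/449; SSR = 5850/449.

SSR = 13.03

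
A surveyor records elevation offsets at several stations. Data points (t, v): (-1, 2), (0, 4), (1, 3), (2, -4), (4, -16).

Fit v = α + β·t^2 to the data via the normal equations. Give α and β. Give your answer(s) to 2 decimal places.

α = 3.23, β = -1.23

Sums needed: Σ1 = 5, Σt^2 = 22, Σt^2·t^2 = 274.
Right-hand side: Σv = -11, Σt^2·v = -267.
XᵀX·[α, β]ᵀ = Xᵀv becomes [[5, 22]; [22, 274]]·[α, β]ᵀ = [-11, -267]ᵀ.
Determinant 5·274 − 22² = 886.
α = ((-11)·274 − 22·(-267))/886 = 1430/443; β = (5·(-267) − 22·(-11))/886 = -1093/886.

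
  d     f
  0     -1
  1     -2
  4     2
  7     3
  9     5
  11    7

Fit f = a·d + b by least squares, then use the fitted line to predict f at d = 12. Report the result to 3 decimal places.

f̂ = 7.425

XᵀX·[a, b]ᵀ = Xᵀf reads: 268·a + 32·b = 149;  32·a + 6·b = 14.
Eliminating b: 6·(row 1) − 32·(row 2) gives 584·a = 6·149 − 32·14 = 446, so a = 223/292.
Then b = (14 − 32·(223/292))/6 = -127/73.
At d = 12: f̂ = (223/292)·(12) + (-127/73)·(1) = 542/73.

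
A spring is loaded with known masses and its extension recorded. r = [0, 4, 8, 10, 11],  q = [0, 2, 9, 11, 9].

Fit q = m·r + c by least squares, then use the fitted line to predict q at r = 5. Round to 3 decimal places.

From the data, Σr·r = 301, Σr = 33, Σ1 = 5.
Right-hand side: Σr·q = 289, Σq = 31.
Determinant 301·5 − 33² = 416.
m = (289·5 − 33·31)/416 = 211/208; c = (301·31 − 33·289)/416 = -103/208.
At r = 5: q̂ = (211/208)·(5) + (-103/208)·(1) = 119/26.

q̂ = 4.577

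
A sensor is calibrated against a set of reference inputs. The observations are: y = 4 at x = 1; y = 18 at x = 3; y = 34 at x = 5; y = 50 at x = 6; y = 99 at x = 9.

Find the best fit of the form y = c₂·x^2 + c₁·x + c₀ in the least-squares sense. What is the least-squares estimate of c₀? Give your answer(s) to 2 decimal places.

c₀ = 1.43

With design matrix A, AᵀA = [[8564, 1098, 152]; [1098, 152, 24]; [152, 24, 5]] and Aᵀy = [10835, 1419, 205]ᵀ.
Inverting the 3×3 Gram matrix, [c₂, c₁, c₀]ᵀ = [251/258, 179/86, 185/129]ᵀ.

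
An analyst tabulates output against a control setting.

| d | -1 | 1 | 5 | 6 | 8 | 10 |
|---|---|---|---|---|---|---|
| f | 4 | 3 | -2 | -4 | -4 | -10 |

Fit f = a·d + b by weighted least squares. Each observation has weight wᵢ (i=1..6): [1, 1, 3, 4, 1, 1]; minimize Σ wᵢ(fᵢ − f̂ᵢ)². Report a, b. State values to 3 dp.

a = -1.213, b = 3.649

Normal-equation sums: Σwᵢ·d·d = 385, Σwᵢ·d = 57, Σwᵢ·1 = 11.
Right-hand side: Σwᵢ·d·f = -259, Σwᵢ·f = -29.
Eliminating b: 11·(row 1) − 57·(row 2) gives 986·a = 11·(-259) − 57·(-29) = -1196, so a = -598/493.
Then b = ((-29) − 57·(-598/493))/11 = 1799/493.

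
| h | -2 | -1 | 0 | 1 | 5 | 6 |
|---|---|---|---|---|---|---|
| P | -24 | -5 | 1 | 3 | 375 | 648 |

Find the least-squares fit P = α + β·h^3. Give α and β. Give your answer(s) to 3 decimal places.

α = -0.239, β = 3.001

Compute the Gram sums: Σ1 = 6, Σh^3 = 333, Σh^3·h^3 = 62347.
And ΣP = 998, Σh^3·P = 187043.
Eliminating β: 62347·(row 1) − 333·(row 2) gives 263193·α = 62347·998 − 333·187043 = -63013, so α = -63013/263193.
Then β = (187043 − 333·(-63013/263193))/62347 = 263308/87731.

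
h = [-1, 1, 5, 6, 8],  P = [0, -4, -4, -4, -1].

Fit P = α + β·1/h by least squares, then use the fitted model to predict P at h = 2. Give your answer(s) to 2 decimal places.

From the data, Σ1 = 5, Σ1/h = 59/120, Σ1/h·1/h = 30001/14400.
And ΣP = -13, Σ1/h·P = -671/120.
Normal equations: [[5, 59/120]; [59/120, 30001/14400]]·[α, β]ᵀ = [-13, -671/120]ᵀ.
Eliminating β: (30001/14400)·(row 1) − (59/120)·(row 2) gives (36631/3600)·α = (30001/14400)·(-13) − (59/120)·(-671/120) = -4867/200, so α = -87606/36631.
Then β = ((-671/120) − (59/120)·(-87606/36631))/(30001/14400) = -77640/36631.
At h = 2: P̂ = (-87606/36631)·(1) + (-77640/36631)·(1/2) = -126426/36631.

P̂ = -3.45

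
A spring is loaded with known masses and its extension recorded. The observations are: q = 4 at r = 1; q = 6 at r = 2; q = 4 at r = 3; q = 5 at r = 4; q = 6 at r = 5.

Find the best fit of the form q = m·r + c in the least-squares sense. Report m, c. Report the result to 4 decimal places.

m = 0.3000, c = 4.1000

Setting ∂/∂m … = 0 gives: 55·m + 15·c = 78;  15·m + 5·c = 25.
(Σr·r = 55, Σr = 15, Σ1 = 5, Σr·q = 78, Σq = 25.)
Determinant 55·5 − 15² = 50.
m = (78·5 − 15·25)/50 = 3/10; c = (55·25 − 15·78)/50 = 41/10.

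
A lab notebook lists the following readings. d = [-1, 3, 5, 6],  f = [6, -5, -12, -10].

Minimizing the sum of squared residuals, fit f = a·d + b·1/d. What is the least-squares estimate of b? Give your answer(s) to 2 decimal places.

b = -3.97

From the data, Σd·d = 71, Σd·1/d = 4, Σ1/d·1/d = 1061/900.
And Σd·f = -141, Σ1/d·f = -176/15.
So MᵀM·[a, b]ᵀ = Mᵀf: [[71, 4]; [4, 1061/900]]·[a, b]ᵀ = [-141, -176/15]ᵀ.
det = 71·(1061/900) − 4² = 60931/900.
a = ((-141)·(1061/900) − 4·(-176/15))/(60931/900) = -107361/60931; b = (71·(-176/15) − 4·(-141))/(60931/900) = -242160/60931.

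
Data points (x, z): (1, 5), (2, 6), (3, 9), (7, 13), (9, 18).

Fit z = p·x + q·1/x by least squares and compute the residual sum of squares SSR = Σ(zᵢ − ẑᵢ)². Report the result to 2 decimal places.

Sums needed: Σx·x = 144, Σx·1/x = 5, Σ1/x·1/x = 22129/15876.
Moment sums: Σx·z = 297, Σ1/x·z = 104/7.
MᵀM·[p, q]ᵀ = Mᵀz becomes [[144, 5]; [5, 22129/15876]]·[p, q]ᵀ = [297, 104/7]ᵀ.
Δ = 144·(22129/15876) − 5² = 77491/441.
p = (297·(22129/15876) − 5·(104/7))/(77491/441) = 599217/309964; q = (144·(104/7) − 5·297)/(77491/441) = 288603/77491.
Residuals: -203809/309964, 21036/77491, 607221/309964, -329903/309964, 58131/309964; SSR = 1708427/309964.

SSR = 5.51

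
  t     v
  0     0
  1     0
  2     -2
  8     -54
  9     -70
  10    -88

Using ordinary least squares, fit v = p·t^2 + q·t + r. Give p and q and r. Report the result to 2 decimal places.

p = -1.00, q = 1.24, r = -0.20

Setting ∂/∂p … = 0 gives: 20674·p + 2250·q + 250·r = -17934;  2250·p + 250·q + 30·r = -1946;  250·p + 30·q + 6·r = -214.
(Σt^2·t^2 = 20674, Σt^2·t = 2250, Σt^2 = 250, Σt·t = 250, Σt = 30, Σ1 = 6, Σt^2·v = -17934, Σt·v = -1946, Σv = -214.)
Row-reducing yields p = -1, q = 31/25, r = -1/5.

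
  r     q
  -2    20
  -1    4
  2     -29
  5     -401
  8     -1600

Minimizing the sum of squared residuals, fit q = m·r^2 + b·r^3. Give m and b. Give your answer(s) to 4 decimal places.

From the data, Σr^2·r^2 = 4754, Σr^2·r^3 = 35892, Σr^3·r^3 = 277898.
And Σr^2·q = -112457, Σr^3·q = -869721.
AᵀA·[m, b]ᵀ = Aᵀq becomes [[4754, 35892]; [35892, 277898]]·[m, b]ᵀ = [-112457, -869721]ᵀ.
Δ = 4754·277898 − 35892² = 32891428.
m = ((-112457)·277898 − 35892·(-869721))/32891428 = -17774627/16445714; b = (4754·(-869721) − 35892·(-112457))/32891428 = -49173495/16445714.

m = -1.0808, b = -2.9900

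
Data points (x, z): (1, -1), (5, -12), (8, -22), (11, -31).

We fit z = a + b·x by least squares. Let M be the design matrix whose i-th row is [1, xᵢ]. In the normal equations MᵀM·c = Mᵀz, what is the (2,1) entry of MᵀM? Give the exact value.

Row 2 ↔ basis x, column 1 ↔ basis 1, so (MᵀM)_{2,1} = Σᵢ x = (1)·(1) + (5)·(1) + (8)·(1) + (11)·(1) = 25.

25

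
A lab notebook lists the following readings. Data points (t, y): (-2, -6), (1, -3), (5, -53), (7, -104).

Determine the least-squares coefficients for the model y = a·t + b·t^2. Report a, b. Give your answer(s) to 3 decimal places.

a = -0.781, b = -2.001

MᵀM·[a, b]ᵀ = Mᵀy reads: 79·a + 461·b = -984;  461·a + 3043·b = -6448.
(Σt·t = 79, Σt·t^2 = 461, Σt^2·t^2 = 3043, Σt·y = -984, Σt^2·y = -6448.)
Δ = 79·3043 − 461² = 27876.
a = ((-984)·3043 − 461·(-6448))/27876 = -5446/6969; b = (79·(-6448) − 461·(-984))/27876 = -13942/6969.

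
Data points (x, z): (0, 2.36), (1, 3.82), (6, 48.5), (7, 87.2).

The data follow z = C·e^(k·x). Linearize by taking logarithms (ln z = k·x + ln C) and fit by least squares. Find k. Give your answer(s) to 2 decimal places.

Let Y = ln z. Fitting Y = k·x + ln C by least squares:
Σx = 14.0000, Σ(x)² = 86.0000, Σln z = 10.5487, Σx·ln z = 55.9071.
Equations: 86.0000·k + 14.0000·ln C = 55.9071;  14.0000·k + 4·ln C = 10.5487.
Δ = 86.0000·4 − (14.0000)² = 148.0000; k = (55.9071·4 − 14.0000·10.5487)/148.0000 = 0.51315, ln C = (86.0000·10.5487 − 14.0000·55.9071)/148.0000 = 0.84113.

k = 0.51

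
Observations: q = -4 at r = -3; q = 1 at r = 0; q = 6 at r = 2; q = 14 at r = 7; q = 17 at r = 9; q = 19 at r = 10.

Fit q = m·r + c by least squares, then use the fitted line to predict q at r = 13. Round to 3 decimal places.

q̂ = 24.369

Entries of XᵀX: Σr·r = 243, Σr = 25, Σ1 = 6.
Right-hand side: Σr·q = 465, Σq = 53.
So XᵀX·[m, c]ᵀ = Xᵀq: [[243, 25]; [25, 6]]·[m, c]ᵀ = [465, 53]ᵀ.
Eliminating c: 6·(row 1) − 25·(row 2) gives 833·m = 6·465 − 25·53 = 1465, so m = 1465/833.
Then c = (53 − 25·(1465/833))/6 = 1254/833.
At r = 13: q̂ = (1465/833)·(13) + (1254/833)·(1) = 20299/833.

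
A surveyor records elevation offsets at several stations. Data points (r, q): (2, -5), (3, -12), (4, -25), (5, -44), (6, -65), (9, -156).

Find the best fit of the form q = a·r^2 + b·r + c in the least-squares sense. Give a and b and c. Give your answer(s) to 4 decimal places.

With design matrix X, XᵀX = [[8835, 1169, 171]; [1169, 171, 29]; [171, 29, 6]] and Xᵀq = [-16604, -2160, -307]ᵀ.
Inverting the 3×3 Gram matrix, [a, b, c]ᵀ = [-1589/726, 2883/1210, -553/1815]ᵀ.

a = -2.1887, b = 2.3826, c = -0.3047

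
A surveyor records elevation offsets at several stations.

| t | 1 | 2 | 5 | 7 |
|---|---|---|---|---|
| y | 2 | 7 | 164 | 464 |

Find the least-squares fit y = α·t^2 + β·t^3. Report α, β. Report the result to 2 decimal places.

α = -0.79, β = 1.47

Forming MᵀM = [[3043, 19965]; [19965, 133339]] and Mᵀy = [26866, 179710]ᵀ gives MᵀM·[α, β]ᵀ = Mᵀy.
Δ = 3043·133339 − 19965² = 7149352.
α = (26866·133339 − 19965·179710)/7149352 = -703072/893669; β = (3043·179710 − 19965·26866)/7149352 = 1309730/893669.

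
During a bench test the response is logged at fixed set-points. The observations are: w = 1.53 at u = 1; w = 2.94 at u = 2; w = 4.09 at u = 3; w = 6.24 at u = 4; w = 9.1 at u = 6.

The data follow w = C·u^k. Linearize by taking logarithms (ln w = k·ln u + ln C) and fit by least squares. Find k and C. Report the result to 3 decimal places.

Linearized form: ln w = k·ln u + ln C. From the 5 transformed points,
AᵀA = [[6.8196, 4.9698]; [4.9698, 5]], rhs = [8.7899, 6.9515]ᵀ  (here Σln u = 4.9698, Σ(ln u)² = 6.8196, Σln w = 6.9515, Σln u·ln w = 8.7899).
Solving (det = 9.3990): k = 1.00032, ln C = 0.39602, so C = exp(0.39602) = 1.48589.

k = 1.000, C = 1.486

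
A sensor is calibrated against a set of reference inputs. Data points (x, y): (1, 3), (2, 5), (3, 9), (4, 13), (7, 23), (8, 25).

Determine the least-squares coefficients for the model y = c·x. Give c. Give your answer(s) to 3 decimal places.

c = 3.168

From the data, Σx·x = 143.
Right-hand side: Σx·y = 453.
Normal equations: [[143]]·[c]ᵀ = [453]ᵀ.
c = 453/143 = 3.16783.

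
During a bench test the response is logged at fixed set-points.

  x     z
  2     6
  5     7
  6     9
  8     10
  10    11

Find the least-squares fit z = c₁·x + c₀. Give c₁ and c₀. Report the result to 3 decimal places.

c₁ = 0.663, c₀ = 4.489

With design matrix M, MᵀM = [[229, 31]; [31, 5]] and Mᵀz = [291, 43]ᵀ.
Eliminating c₀: 5·(row 1) − 31·(row 2) gives 184·c₁ = 5·291 − 31·43 = 122, so c₁ = 61/92.
Then c₀ = (43 − 31·(61/92))/5 = 413/92.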